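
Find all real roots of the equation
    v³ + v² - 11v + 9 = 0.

v = -4.1623 or v = 1 or v = 2.1623

Possible rational roots are divisors of 9. Testing v = 1 gives 0, so (v - 1) is a factor.
Divide: v³ + v² - 11v + 9 = (v - 1)(v² + 2v - 9).
Apply the quadratic formula to v² + 2v - 9 = 0: v = (-2 ± √40)/2, i.e. v ≈ 2.1623 or v ≈ -4.1623.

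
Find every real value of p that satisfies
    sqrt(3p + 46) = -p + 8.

Square both sides: 3p + 46 = (-p + 8)^2.
Expand and rearrange: p^2 - 19p + 18 = 0.
Solving gives p = 18 or p = 1.
Check each candidate in the original equation:
  p = 18: sqrt(100) = 10, while -p + 8 = -10 — extraneous.
  p = 1: sqrt(49) = 7, while -p + 8 = 7 — valid.

p = 1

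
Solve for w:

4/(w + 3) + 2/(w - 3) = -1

Multiply both sides by (w + 3)(w - 3):
4(w - 3) + 2(w + 3) = -(w + 3)(w - 3).
Expand and collect terms: -w² - 6w + 15 = 0.
By the quadratic formula, w = (6 ± √96) / -2, so w ≈ -7.899 or w ≈ 1.899.
Neither value makes a denominator zero (w ≠ -3, w ≠ 3), so both are valid.

w = -7.899 or w = 1.899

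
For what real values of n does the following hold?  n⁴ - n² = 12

n = -2 or n = 2

Let u = n². The equation becomes u² - u - 12 = 0.
Factor: (u + 3)(u - 4) = 0, so u = -3 or u = 4.
n² = -3 < 0 has no real solution.
n² = 4 gives n = ±2.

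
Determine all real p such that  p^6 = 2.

p = -1.1225 or p = 1.1225

Let u = p^3. The equation becomes u^2 - 2 = 0.
By the quadratic formula, u = sqrt(2) or u = -sqrt(2).
p^3 = sqrt(2) gives p = (sqrt(2))^(1/3) ~= 1.1225.
p^3 = -sqrt(2) gives p = -(sqrt(2))^(1/3) ~= -1.1225.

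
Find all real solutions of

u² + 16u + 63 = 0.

u = -9 or u = -7

Factor: (u + 7)(u + 9) = 0.
So u = -7 or u = -9.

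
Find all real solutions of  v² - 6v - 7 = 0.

Factor: (v + 1)(v - 7) = 0.
So v = -1 or v = 7.

v = -1 or v = 7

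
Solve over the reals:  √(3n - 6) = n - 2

n = 2 or n = 5

Square both sides: 3n - 6 = (n - 2)².
Expand and rearrange: n² - 7n + 10 = 0.
Solving gives n = 5 or n = 2.
Check each candidate in the original equation:
  n = 5: √(9) = 3, while n - 2 = 3 — valid.
  n = 2: √(0) = 0, while n - 2 = 0 — valid.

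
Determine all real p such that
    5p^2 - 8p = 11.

p = -0.8852 or p = 2.4852

Rearrange to standard form: 5p^2 - 8p - 11 = 0.
Discriminant: (-8)^2 - 4*5*(-11) = 284.
Quadratic formula: p = (8 +/- sqrt(284)) / 10.
So p = 4/5 + sqrt(71)/5 ~= 2.4852 or p = 4/5 - sqrt(71)/5 ~= -0.8852.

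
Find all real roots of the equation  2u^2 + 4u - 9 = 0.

Discriminant: (4)^2 - 4*2*(-9) = 88.
Quadratic formula: u = (-4 +/- sqrt(88)) / 4.
So u = -1 + sqrt(22)/2 ~= 1.3452 or u = -sqrt(22)/2 - 1 ~= -3.3452.

u = -3.3452 or u = 1.3452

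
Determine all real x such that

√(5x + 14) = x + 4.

Square both sides: 5x + 14 = (x + 4)².
Expand and rearrange: x² + 3x + 2 = 0.
Solving gives x = -1 or x = -2.
Check each candidate in the original equation:
  x = -1: √(9) = 3, while x + 4 = 3 — valid.
  x = -2: √(4) = 2, while x + 4 = 2 — valid.

x = -2 or x = -1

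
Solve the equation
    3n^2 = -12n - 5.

Rearrange to standard form: 3n^2 + 12n + 5 = 0.
Discriminant: (12)^2 - 4*3*5 = 84.
Quadratic formula: n = (-12 +/- sqrt(84)) / 6.
So n = -2 + sqrt(21)/3 ~= -0.4725 or n = -2 - sqrt(21)/3 ~= -3.5275.

n = -3.5275 or n = -0.4725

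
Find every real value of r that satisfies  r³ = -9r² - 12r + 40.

r = -5.4641 or r = -5 or r = 1.4641

Rearrange: r³ + 9r² + 12r - 40 = 0.
Possible rational roots are divisors of -40. Testing r = -5 gives 0, so (r + 5) is a factor.
Divide: r³ + 9r² + 12r - 40 = (r + 5)(r² + 4r - 8).
Apply the quadratic formula to r² + 4r - 8 = 0: r = (-4 ± √48)/2, i.e. r ≈ 1.4641 or r ≈ -5.4641.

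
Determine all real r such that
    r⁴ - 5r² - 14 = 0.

Let u = r². The equation becomes u² - 5u - 14 = 0.
Factor: (u - 7)(u + 2) = 0, so u = 7 or u = -2.
r² = 7 gives r = ±√(7) ≈ ±2.6458.
r² = -2 < 0 has no real solution.

r = -2.6458 or r = 2.6458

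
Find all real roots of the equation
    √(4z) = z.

Square both sides: 4z = (z)².
Expand and rearrange: z² - 4z = 0.
Solving gives z = 4 or z = 0.
Check each candidate in the original equation:
  z = 4: √(16) = 4, while z = 4 — valid.
  z = 0: √(0) = 0, while z = 0 — valid.

z = 0 or z = 4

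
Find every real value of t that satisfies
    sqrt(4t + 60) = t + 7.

Square both sides: 4t + 60 = (t + 7)^2.
Expand and rearrange: t^2 + 10t - 11 = 0.
Solving gives t = 1 or t = -11.
Check each candidate in the original equation:
  t = 1: sqrt(64) = 8, while t + 7 = 8 — valid.
  t = -11: sqrt(16) = 4, while t + 7 = -4 — extraneous.

t = 1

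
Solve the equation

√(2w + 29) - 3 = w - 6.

w = 10

Isolate the radical: √(2w + 29) = w - 3.
Square both sides: 2w + 29 = (w - 3)².
Expand and rearrange: w² - 8w - 20 = 0.
Solving gives w = 10 or w = -2.
Check each candidate in the original equation:
  w = 10: √(49) = 7, while w - 3 = 7 — valid.
  w = -2: √(25) = 5, while w - 3 = -5 — extraneous.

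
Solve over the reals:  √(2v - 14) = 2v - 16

v = 9

Square both sides: 2v - 14 = (2v - 16)².
Expand and rearrange: 4v² - 66v + 270 = 0.
Solving gives v = 9 or v = 7.5.
Check each candidate in the original equation:
  v = 9: √(4) = 2, while 2v - 16 = 2 — valid.
  v = 7.5: √(1) = 1, while 2v - 16 = -1 — extraneous.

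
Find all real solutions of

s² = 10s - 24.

Bring every term to one side: s² - 10s + 24 = 0.
Factor: (s - 4)(s - 6) = 0.
So s = 4 or s = 6.

s = 4 or s = 6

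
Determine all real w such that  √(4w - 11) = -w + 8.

Square both sides: 4w - 11 = (-w + 8)².
Expand and rearrange: w² - 20w + 75 = 0.
Solving gives w = 15 or w = 5.
Check each candidate in the original equation:
  w = 15: √(49) = 7, while -w + 8 = -7 — extraneous.
  w = 5: √(9) = 3, while -w + 8 = 3 — valid.

w = 5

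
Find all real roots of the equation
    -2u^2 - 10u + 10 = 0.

u = -5.8541 or u = 0.8541

Discriminant: (-10)^2 - 4*(-2)*10 = 180.
Quadratic formula: u = (10 +/- sqrt(180)) / (-4).
So u = -3*sqrt(5)/2 - 5/2 ~= -5.8541 or u = -5/2 + 3*sqrt(5)/2 ~= 0.8541.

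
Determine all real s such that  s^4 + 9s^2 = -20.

Let u = s^2. The equation becomes u^2 + 9u + 20 = 0.
Factor: (u + 4)(u + 5) = 0, so u = -4 or u = -5.
s^2 = -4 < 0 has no real solution.
s^2 = -5 < 0 has no real solution.

No real solutions.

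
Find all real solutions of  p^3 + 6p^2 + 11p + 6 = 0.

p = -3 or p = -2 or p = -1

Possible rational roots are divisors of 6. Testing p = -2 gives 0, so (p + 2) is a factor.
Divide: p^3 + 6p^2 + 11p + 6 = (p + 2)(p^2 + 4p + 3).
Factor the quadratic: p = -1 or p = -3.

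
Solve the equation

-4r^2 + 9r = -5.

Rearrange to standard form: -4r^2 + 9r + 5 = 0.
Discriminant: (9)^2 - 4*(-4)*5 = 161.
Quadratic formula: r = (-9 +/- sqrt(161)) / (-8).
So r = 9/8 - sqrt(161)/8 ~= -0.4611 or r = 9/8 + sqrt(161)/8 ~= 2.7111.

r = -0.4611 or r = 2.7111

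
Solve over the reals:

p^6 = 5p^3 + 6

Let u = p^3. The equation becomes u^2 - 5u - 6 = 0.
Factor: (u + 1)(u - 6) = 0, so u = -1 or u = 6.
p^3 = -1 gives p = -1.
p^3 = 6 gives p = (6)^(1/3) ~= 1.8171.

p = -1 or p = 1.8171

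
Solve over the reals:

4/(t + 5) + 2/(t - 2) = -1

t = -9.8151 or t = 0.8151

Multiply both sides by (t + 5)(t - 2):
4(t - 2) + 2(t + 5) = -(t + 5)(t - 2).
Expand and collect terms: -t^2 - 9t + 8 = 0.
By the quadratic formula, t = (9 +/- sqrt(113)) / -2, so t ~= -9.8151 or t ~= 0.8151.
Neither value makes a denominator zero (t != -5, t != 2), so both are valid.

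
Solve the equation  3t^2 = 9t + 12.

Bring every term to one side: 3t^2 - 9t - 12 = 0.
Factor: 3(t + 1)(t - 4) = 0.
So t = -1 or t = 4.

t = -1 or t = 4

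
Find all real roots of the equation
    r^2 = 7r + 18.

r = -2 or r = 9

Bring every term to one side: r^2 - 7r - 18 = 0.
Factor: (r - 9)(r + 2) = 0.
So r = 9 or r = -2.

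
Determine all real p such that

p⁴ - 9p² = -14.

p = -2.6458 or p = -1.4142 or p = 1.4142 or p = 2.6458

Let u = p². The equation becomes u² - 9u + 14 = 0.
Factor: (u - 7)(u - 2) = 0, so u = 7 or u = 2.
p² = 7 gives p = ±√(7) ≈ ±2.6458.
p² = 2 gives p = ±√(2) ≈ ±1.4142.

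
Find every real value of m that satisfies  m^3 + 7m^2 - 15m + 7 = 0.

m = -8.7958 or m = 0.7958 or m = 1

Possible rational roots are divisors of 7. Testing m = 1 gives 0, so (m - 1) is a factor.
Divide: m^3 + 7m^2 - 15m + 7 = (m - 1)(m^2 + 8m - 7).
Apply the quadratic formula to m^2 + 8m - 7 = 0: m = (-8 +/- sqrt(92))/2, i.e. m ~= 0.7958 or m ~= -8.7958.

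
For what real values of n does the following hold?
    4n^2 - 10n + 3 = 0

n = 0.3486 or n = 2.1514

Discriminant: (-10)^2 - 4*4*3 = 52.
Quadratic formula: n = (10 +/- sqrt(52)) / 8.
So n = sqrt(13)/4 + 5/4 ~= 2.1514 or n = 5/4 - sqrt(13)/4 ~= 0.3486.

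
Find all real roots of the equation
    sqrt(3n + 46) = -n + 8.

Square both sides: 3n + 46 = (-n + 8)^2.
Expand and rearrange: n^2 - 19n + 18 = 0.
Solving gives n = 18 or n = 1.
Check each candidate in the original equation:
  n = 18: sqrt(100) = 10, while -n + 8 = -10 — extraneous.
  n = 1: sqrt(49) = 7, while -n + 8 = 7 — valid.

n = 1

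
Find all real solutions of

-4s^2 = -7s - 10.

Rearrange to standard form: -4s^2 + 7s + 10 = 0.
Discriminant: (7)^2 - 4*(-4)*10 = 209.
Quadratic formula: s = (-7 +/- sqrt(209)) / (-8).
So s = 7/8 - sqrt(209)/8 ~= -0.9321 or s = 7/8 + sqrt(209)/8 ~= 2.6821.

s = -0.9321 or s = 2.6821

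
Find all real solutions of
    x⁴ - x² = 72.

Let u = x². The equation becomes u² - u - 72 = 0.
Factor: (u - 9)(u + 8) = 0, so u = 9 or u = -8.
x² = 9 gives x = ±3.
x² = -8 < 0 has no real solution.

x = -3 or x = 3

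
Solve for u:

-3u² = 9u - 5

Rearrange to standard form: -3u² - 9u + 5 = 0.
Discriminant: (-9)² − 4·(-3)·5 = 141.
Quadratic formula: u = (9 ± √141) / (-6).
So u = -√(141)/6 - 3/2 ≈ -3.4791 or u = -3/2 + √(141)/6 ≈ 0.4791.

u = -3.4791 or u = 0.4791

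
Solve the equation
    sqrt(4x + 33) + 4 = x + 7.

x = 4

Isolate the radical: sqrt(4x + 33) = x + 3.
Square both sides: 4x + 33 = (x + 3)^2.
Expand and rearrange: x^2 + 2x - 24 = 0.
Solving gives x = 4 or x = -6.
Check each candidate in the original equation:
  x = 4: sqrt(49) = 7, while x + 3 = 7 — valid.
  x = -6: sqrt(9) = 3, while x + 3 = -3 — extraneous.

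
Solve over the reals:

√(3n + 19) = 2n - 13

Square both sides: 3n + 19 = (2n - 13)².
Expand and rearrange: 4n² - 55n + 150 = 0.
Solving gives n = 10 or n = 3.75.
Check each candidate in the original equation:
  n = 10: √(49) = 7, while 2n - 13 = 7 — valid.
  n = 3.75: √(30.25) = 5.5, while 2n - 13 = -5.5 — extraneous.

n = 10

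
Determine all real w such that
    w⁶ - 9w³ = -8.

w = 1 or w = 2

Let u = w³. The equation becomes u² - 9u + 8 = 0.
Factor: (u - 1)(u - 8) = 0, so u = 1 or u = 8.
w³ = 1 gives w = 1.
w³ = 8 gives w = 2.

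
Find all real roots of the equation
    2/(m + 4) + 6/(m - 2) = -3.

Multiply both sides by (m + 4)(m - 2):
2(m - 2) + 6(m + 4) = -3(m + 4)(m - 2).
Expand and collect terms: -3m² - 14m + 4 = 0.
By the quadratic formula, m = (14 ± √244) / -6, so m ≈ -4.9367 or m ≈ 0.2701.
Neither value makes a denominator zero (m ≠ -4, m ≠ 2), so both are valid.

m = -4.9367 or m = 0.2701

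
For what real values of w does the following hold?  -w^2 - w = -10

Rearrange to standard form: -w^2 - w + 10 = 0.
Discriminant: (-1)^2 - 4*(-1)*10 = 41.
Quadratic formula: w = (1 +/- sqrt(41)) / (-2).
So w = -sqrt(41)/2 - 1/2 ~= -3.7016 or w = -1/2 + sqrt(41)/2 ~= 2.7016.

w = -3.7016 or w = 2.7016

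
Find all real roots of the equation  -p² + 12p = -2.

Rearrange to standard form: -p² + 12p + 2 = 0.
Discriminant: (12)² − 4·(-1)·2 = 152.
Quadratic formula: p = (-12 ± √152) / (-2).
So p = 6 - √(38) ≈ -0.1644 or p = 6 + √(38) ≈ 12.1644.

p = -0.1644 or p = 12.1644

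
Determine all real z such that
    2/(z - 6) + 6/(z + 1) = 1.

z = 2.7251 or z = 10.2749

Multiply both sides by (z - 6)(z + 1):
2(z + 1) + 6(z - 6) = (z - 6)(z + 1).
Expand and collect terms: z² - 13z + 28 = 0.
By the quadratic formula, z = (13 ± √57) / 2, so z ≈ 10.2749 or z ≈ 2.7251.
Neither value makes a denominator zero (z ≠ 6, z ≠ -1), so both are valid.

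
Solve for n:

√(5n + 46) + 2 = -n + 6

n = -2

Isolate the radical: √(5n + 46) = -n + 4.
Square both sides: 5n + 46 = (-n + 4)².
Expand and rearrange: n² - 13n - 30 = 0.
Solving gives n = 15 or n = -2.
Check each candidate in the original equation:
  n = 15: √(121) = 11, while -n + 4 = -11 — extraneous.
  n = -2: √(36) = 6, while -n + 4 = 6 — valid.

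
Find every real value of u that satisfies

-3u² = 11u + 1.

u = -3.5734 or u = -0.0933

Rearrange to standard form: -3u² - 11u - 1 = 0.
Discriminant: (-11)² − 4·(-3)·(-1) = 109.
Quadratic formula: u = (11 ± √109) / (-6).
So u = -11/6 - √(109)/6 ≈ -3.5734 or u = -11/6 + √(109)/6 ≈ -0.0933.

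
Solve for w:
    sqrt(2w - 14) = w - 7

Square both sides: 2w - 14 = (w - 7)^2.
Expand and rearrange: w^2 - 16w + 63 = 0.
Solving gives w = 9 or w = 7.
Check each candidate in the original equation:
  w = 9: sqrt(4) = 2, while w - 7 = 2 — valid.
  w = 7: sqrt(0) = 0, while w - 7 = 0 — valid.

w = 7 or w = 9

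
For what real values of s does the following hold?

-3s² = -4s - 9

Rearrange to standard form: -3s² + 4s + 9 = 0.
Discriminant: (4)² − 4·(-3)·9 = 124.
Quadratic formula: s = (-4 ± √124) / (-6).
So s = 2/3 - √(31)/3 ≈ -1.1893 or s = 2/3 + √(31)/3 ≈ 2.5226.

s = -1.1893 or s = 2.5226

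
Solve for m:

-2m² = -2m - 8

Rearrange to standard form: -2m² + 2m + 8 = 0.
Discriminant: (2)² − 4·(-2)·8 = 68.
Quadratic formula: m = (-2 ± √68) / (-4).
So m = 1/2 - √(17)/2 ≈ -1.5616 or m = 1/2 + √(17)/2 ≈ 2.5616.

m = -1.5616 or m = 2.5616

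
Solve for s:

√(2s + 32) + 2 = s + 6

Isolate the radical: √(2s + 32) = s + 4.
Square both sides: 2s + 32 = (s + 4)².
Expand and rearrange: s² + 6s - 16 = 0.
Solving gives s = 2 or s = -8.
Check each candidate in the original equation:
  s = 2: √(36) = 6, while s + 4 = 6 — valid.
  s = -8: √(16) = 4, while s + 4 = -4 — extraneous.

s = 2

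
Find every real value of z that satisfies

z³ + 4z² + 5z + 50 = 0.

z = -5

Possible rational roots are divisors of 50. Testing z = -5 gives 0, so (z + 5) is a factor.
Divide: z³ + 4z² + 5z + 50 = (z + 5)(z² - z + 10).
The quadratic z² - z + 10 has discriminant -39 < 0, so no further real roots.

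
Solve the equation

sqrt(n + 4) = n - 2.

Square both sides: n + 4 = (n - 2)^2.
Expand and rearrange: n^2 - 5n = 0.
Solving gives n = 5 or n = 0.
Check each candidate in the original equation:
  n = 5: sqrt(9) = 3, while n - 2 = 3 — valid.
  n = 0: sqrt(4) = 2, while n - 2 = -2 — extraneous.

n = 5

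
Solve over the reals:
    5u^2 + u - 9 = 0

Discriminant: (1)^2 - 4*5*(-9) = 181.
Quadratic formula: u = (-1 +/- sqrt(181)) / 10.
So u = -1/10 + sqrt(181)/10 ~= 1.2454 or u = -sqrt(181)/10 - 1/10 ~= -1.4454.

u = -1.4454 or u = 1.2454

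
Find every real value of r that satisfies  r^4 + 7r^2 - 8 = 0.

r = -1 or r = 1

Let u = r^2. The equation becomes u^2 + 7u - 8 = 0.
Factor: (u + 8)(u - 1) = 0, so u = -8 or u = 1.
r^2 = -8 < 0 has no real solution.
r^2 = 1 gives r = +/-1.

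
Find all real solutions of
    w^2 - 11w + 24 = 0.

Factor: (w - 3)(w - 8) = 0.
So w = 3 or w = 8.

w = 3 or w = 8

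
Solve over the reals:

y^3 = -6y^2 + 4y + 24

Rearrange: y^3 + 6y^2 - 4y - 24 = 0.
Possible rational roots are divisors of -24. Testing y = -2 gives 0, so (y + 2) is a factor.
Divide: y^3 + 6y^2 - 4y - 24 = (y + 2)(y^2 + 4y - 12).
Factor the quadratic: y = 2 or y = -6.

y = -6 or y = -2 or y = 2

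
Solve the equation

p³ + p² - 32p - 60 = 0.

Possible rational roots are divisors of -60. Testing p = -5 gives 0, so (p + 5) is a factor.
Divide: p³ + p² - 32p - 60 = (p + 5)(p² - 4p - 12).
Factor the quadratic: p = 6 or p = -2.

p = -5 or p = -2 or p = 6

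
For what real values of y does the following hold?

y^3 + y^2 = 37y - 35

Rearrange: y^3 + y^2 - 37y + 35 = 0.
Possible rational roots are divisors of 35. Testing y = 5 gives 0, so (y - 5) is a factor.
Divide: y^3 + y^2 - 37y + 35 = (y - 5)(y^2 + 6y - 7).
Factor the quadratic: y = 1 or y = -7.

y = -7 or y = 1 or y = 5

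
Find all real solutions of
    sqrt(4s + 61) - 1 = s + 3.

s = 5

Isolate the radical: sqrt(4s + 61) = s + 4.
Square both sides: 4s + 61 = (s + 4)^2.
Expand and rearrange: s^2 + 4s - 45 = 0.
Solving gives s = 5 or s = -9.
Check each candidate in the original equation:
  s = 5: sqrt(81) = 9, while s + 4 = 9 — valid.
  s = -9: sqrt(25) = 5, while s + 4 = -5 — extraneous.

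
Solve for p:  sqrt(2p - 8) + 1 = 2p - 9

Isolate the radical: sqrt(2p - 8) = 2p - 10.
Square both sides: 2p - 8 = (2p - 10)^2.
Expand and rearrange: 4p^2 - 42p + 108 = 0.
Solving gives p = 6 or p = 4.5.
Check each candidate in the original equation:
  p = 6: sqrt(4) = 2, while 2p - 10 = 2 — valid.
  p = 4.5: sqrt(1) = 1, while 2p - 10 = -1 — extraneous.

p = 6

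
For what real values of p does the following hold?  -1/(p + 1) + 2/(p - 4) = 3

p = -1.2961 or p = 4.6294

Multiply both sides by (p + 1)(p - 4):
-(p - 4) + 2(p + 1) = 3(p + 1)(p - 4).
Expand and collect terms: 3p² - 10p - 18 = 0.
By the quadratic formula, p = (10 ± √316) / 6, so p ≈ 4.6294 or p ≈ -1.2961.
Neither value makes a denominator zero (p ≠ -1, p ≠ 4), so both are valid.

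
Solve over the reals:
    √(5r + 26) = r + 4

r = 2

Square both sides: 5r + 26 = (r + 4)².
Expand and rearrange: r² + 3r - 10 = 0.
Solving gives r = 2 or r = -5.
Check each candidate in the original equation:
  r = 2: √(36) = 6, while r + 4 = 6 — valid.
  r = -5: √(1) = 1, while r + 4 = -1 — extraneous.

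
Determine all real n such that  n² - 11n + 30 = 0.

n = 5 or n = 6

Factor: (n - 5)(n - 6) = 0.
So n = 5 or n = 6.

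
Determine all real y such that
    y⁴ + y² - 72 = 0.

y = -2.8284 or y = 2.8284

Let u = y². The equation becomes u² + u - 72 = 0.
Factor: (u - 8)(u + 9) = 0, so u = 8 or u = -9.
y² = 8 gives y = ±2·√(2) ≈ ±2.8284.
y² = -9 < 0 has no real solution.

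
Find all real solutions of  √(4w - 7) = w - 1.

Square both sides: 4w - 7 = (w - 1)².
Expand and rearrange: w² - 6w + 8 = 0.
Solving gives w = 4 or w = 2.
Check each candidate in the original equation:
  w = 4: √(9) = 3, while w - 1 = 3 — valid.
  w = 2: √(1) = 1, while w - 1 = 1 — valid.

w = 2 or w = 4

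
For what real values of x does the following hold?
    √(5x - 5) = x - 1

x = 1 or x = 6

Square both sides: 5x - 5 = (x - 1)².
Expand and rearrange: x² - 7x + 6 = 0.
Solving gives x = 6 or x = 1.
Check each candidate in the original equation:
  x = 6: √(25) = 5, while x - 1 = 5 — valid.
  x = 1: √(0) = 0, while x - 1 = 0 — valid.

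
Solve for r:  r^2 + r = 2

Bring every term to one side: r^2 + r - 2 = 0.
Factor: (r - 1)(r + 2) = 0.
So r = 1 or r = -2.

r = -2 or r = 1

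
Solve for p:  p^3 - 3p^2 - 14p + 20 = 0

p = -3.2361 or p = 1.2361 or p = 5

Possible rational roots are divisors of 20. Testing p = 5 gives 0, so (p - 5) is a factor.
Divide: p^3 - 3p^2 - 14p + 20 = (p - 5)(p^2 + 2p - 4).
Apply the quadratic formula to p^2 + 2p - 4 = 0: p = (-2 +/- sqrt(20))/2, i.e. p ~= 1.2361 or p ~= -3.2361.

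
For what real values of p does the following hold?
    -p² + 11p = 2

Rearrange to standard form: -p² + 11p - 2 = 0.
Discriminant: (11)² − 4·(-1)·(-2) = 113.
Quadratic formula: p = (-11 ± √113) / (-2).
So p = 11/2 - √(113)/2 ≈ 0.1849 or p = √(113)/2 + 11/2 ≈ 10.8151.

p = 0.1849 or p = 10.8151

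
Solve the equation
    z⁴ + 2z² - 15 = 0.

Let u = z². The equation becomes u² + 2u - 15 = 0.
Factor: (u - 3)(u + 5) = 0, so u = 3 or u = -5.
z² = 3 gives z = ±√(3) ≈ ±1.7321.
z² = -5 < 0 has no real solution.

z = -1.7321 or z = 1.7321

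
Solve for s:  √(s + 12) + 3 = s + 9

Isolate the radical: √(s + 12) = s + 6.
Square both sides: s + 12 = (s + 6)².
Expand and rearrange: s² + 11s + 24 = 0.
Solving gives s = -3 or s = -8.
Check each candidate in the original equation:
  s = -3: √(9) = 3, while s + 6 = 3 — valid.
  s = -8: √(4) = 2, while s + 6 = -2 — extraneous.

s = -3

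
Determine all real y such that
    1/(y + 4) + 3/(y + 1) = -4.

Multiply both sides by (y + 4)(y + 1):
(y + 1) + 3(y + 4) = -4(y + 4)(y + 1).
Expand and collect terms: -4y² - 24y - 29 = 0.
By the quadratic formula, y = (24 ± √112) / -8, so y ≈ -4.3229 or y ≈ -1.6771.
Neither value makes a denominator zero (y ≠ -4, y ≠ -1), so both are valid.

y = -4.3229 or y = -1.6771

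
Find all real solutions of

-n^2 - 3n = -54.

n = -9 or n = 6

Bring every term to one side: -n^2 - 3n + 54 = 0.
Factor: -1(n + 9)(n - 6) = 0.
So n = -9 or n = 6.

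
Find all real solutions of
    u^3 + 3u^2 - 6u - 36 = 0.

u = 3

Possible rational roots are divisors of -36. Testing u = 3 gives 0, so (u - 3) is a factor.
Divide: u^3 + 3u^2 - 6u - 36 = (u - 3)(u^2 + 6u + 12).
The quadratic u^2 + 6u + 12 has discriminant -12 < 0, so no further real roots.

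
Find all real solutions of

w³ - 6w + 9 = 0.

Possible rational roots are divisors of 9. Testing w = -3 gives 0, so (w + 3) is a factor.
Divide: w³ - 6w + 9 = (w + 3)(w² - 3w + 3).
The quadratic w² - 3w + 3 has discriminant -3 < 0, so no further real roots.

w = -3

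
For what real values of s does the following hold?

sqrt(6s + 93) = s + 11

Square both sides: 6s + 93 = (s + 11)^2.
Expand and rearrange: s^2 + 16s + 28 = 0.
Solving gives s = -2 or s = -14.
Check each candidate in the original equation:
  s = -2: sqrt(81) = 9, while s + 11 = 9 — valid.
  s = -14: sqrt(9) = 3, while s + 11 = -3 — extraneous.

s = -2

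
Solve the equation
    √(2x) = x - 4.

Square both sides: 2x = (x - 4)².
Expand and rearrange: x² - 10x + 16 = 0.
Solving gives x = 8 or x = 2.
Check each candidate in the original equation:
  x = 8: √(16) = 4, while x - 4 = 4 — valid.
  x = 2: √(4) = 2, while x - 4 = -2 — extraneous.

x = 8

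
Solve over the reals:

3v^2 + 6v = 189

v = -9 or v = 7

Bring every term to one side: 3v^2 + 6v - 189 = 0.
Factor: 3(v - 7)(v + 9) = 0.
So v = 7 or v = -9.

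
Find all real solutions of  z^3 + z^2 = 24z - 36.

Rearrange: z^3 + z^2 - 24z + 36 = 0.
Possible rational roots are divisors of 36. Testing z = 3 gives 0, so (z - 3) is a factor.
Divide: z^3 + z^2 - 24z + 36 = (z - 3)(z^2 + 4z - 12).
Factor the quadratic: z = 2 or z = -6.

z = -6 or z = 2 or z = 3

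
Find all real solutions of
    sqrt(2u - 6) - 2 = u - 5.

u = 3 or u = 5

Isolate the radical: sqrt(2u - 6) = u - 3.
Square both sides: 2u - 6 = (u - 3)^2.
Expand and rearrange: u^2 - 8u + 15 = 0.
Solving gives u = 5 or u = 3.
Check each candidate in the original equation:
  u = 5: sqrt(4) = 2, while u - 3 = 2 — valid.
  u = 3: sqrt(0) = 0, while u - 3 = 0 — valid.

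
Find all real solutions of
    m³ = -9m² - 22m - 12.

m = -5.2361 or m = -3 or m = -0.7639

Rearrange: m³ + 9m² + 22m + 12 = 0.
Possible rational roots are divisors of 12. Testing m = -3 gives 0, so (m + 3) is a factor.
Divide: m³ + 9m² + 22m + 12 = (m + 3)(m² + 6m + 4).
Apply the quadratic formula to m² + 6m + 4 = 0: m = (-6 ± √20)/2, i.e. m ≈ -0.7639 or m ≈ -5.2361.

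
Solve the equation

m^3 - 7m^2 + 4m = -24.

Rearrange: m^3 - 7m^2 + 4m + 24 = 0.
Possible rational roots are divisors of 24. Testing m = 3 gives 0, so (m - 3) is a factor.
Divide: m^3 - 7m^2 + 4m + 24 = (m - 3)(m^2 - 4m - 8).
Apply the quadratic formula to m^2 - 4m - 8 = 0: m = (4 +/- sqrt(48))/2, i.e. m ~= 5.4641 or m ~= -1.4641.

m = -1.4641 or m = 3 or m = 5.4641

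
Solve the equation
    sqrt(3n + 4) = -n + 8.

Square both sides: 3n + 4 = (-n + 8)^2.
Expand and rearrange: n^2 - 19n + 60 = 0.
Solving gives n = 15 or n = 4.
Check each candidate in the original equation:
  n = 15: sqrt(49) = 7, while -n + 8 = -7 — extraneous.
  n = 4: sqrt(16) = 4, while -n + 8 = 4 — valid.

n = 4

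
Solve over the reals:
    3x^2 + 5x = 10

Rearrange to standard form: 3x^2 + 5x - 10 = 0.
Discriminant: (5)^2 - 4*3*(-10) = 145.
Quadratic formula: x = (-5 +/- sqrt(145)) / 6.
So x = -5/6 + sqrt(145)/6 ~= 1.1736 or x = -sqrt(145)/6 - 5/6 ~= -2.8403.

x = -2.8403 or x = 1.1736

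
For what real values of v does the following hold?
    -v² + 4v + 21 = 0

Factor: -1(v + 3)(v - 7) = 0.
So v = -3 or v = 7.

v = -3 or v = 7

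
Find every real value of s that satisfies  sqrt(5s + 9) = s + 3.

Square both sides: 5s + 9 = (s + 3)^2.
Expand and rearrange: s^2 + s = 0.
Solving gives s = 0 or s = -1.
Check each candidate in the original equation:
  s = 0: sqrt(9) = 3, while s + 3 = 3 — valid.
  s = -1: sqrt(4) = 2, while s + 3 = 2 — valid.

s = -1 or s = 0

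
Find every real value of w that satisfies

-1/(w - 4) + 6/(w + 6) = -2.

Multiply both sides by (w - 4)(w + 6):
-(w + 6) + 6(w - 4) = -2(w - 4)(w + 6).
Expand and collect terms: -2w² - 9w + 78 = 0.
By the quadratic formula, w = (9 ± √705) / -4, so w ≈ -8.888 or w ≈ 4.388.
Neither value makes a denominator zero (w ≠ 4, w ≠ -6), so both are valid.

w = -8.888 or w = 4.388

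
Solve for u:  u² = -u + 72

Bring every term to one side: u² + u - 72 = 0.
Factor: (u - 8)(u + 9) = 0.
So u = 8 or u = -9.

u = -9 or u = 8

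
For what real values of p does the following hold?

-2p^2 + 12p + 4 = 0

p = -0.3166 or p = 6.3166

Discriminant: (12)^2 - 4*(-2)*4 = 176.
Quadratic formula: p = (-12 +/- sqrt(176)) / (-4).
So p = 3 - sqrt(11) ~= -0.3166 or p = 3 + sqrt(11) ~= 6.3166.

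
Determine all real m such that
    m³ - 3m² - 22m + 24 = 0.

m = -4 or m = 1 or m = 6

Possible rational roots are divisors of 24. Testing m = -4 gives 0, so (m + 4) is a factor.
Divide: m³ - 3m² - 22m + 24 = (m + 4)(m² - 7m + 6).
Factor the quadratic: m = 6 or m = 1.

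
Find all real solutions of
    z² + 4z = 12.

z = -6 or z = 2

Bring every term to one side: z² + 4z - 12 = 0.
Factor: (z - 2)(z + 6) = 0.
So z = 2 or z = -6.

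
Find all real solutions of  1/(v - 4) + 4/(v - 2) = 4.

Multiply both sides by (v - 4)(v - 2):
(v - 2) + 4(v - 4) = 4(v - 4)(v - 2).
Expand and collect terms: 4v² - 29v + 50 = 0.
By the quadratic formula, v = (29 ± √41) / 8, so v ≈ 4.4254 or v ≈ 2.8246.
Neither value makes a denominator zero (v ≠ 4, v ≠ 2), so both are valid.

v = 2.8246 or v = 4.4254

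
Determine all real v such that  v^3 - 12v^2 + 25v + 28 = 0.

v = -0.7958 or v = 4 or v = 8.7958

Possible rational roots are divisors of 28. Testing v = 4 gives 0, so (v - 4) is a factor.
Divide: v^3 - 12v^2 + 25v + 28 = (v - 4)(v^2 - 8v - 7).
Apply the quadratic formula to v^2 - 8v - 7 = 0: v = (8 +/- sqrt(92))/2, i.e. v ~= 8.7958 or v ~= -0.7958.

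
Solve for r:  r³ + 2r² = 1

Rearrange: r³ + 2r² - 1 = 0.
Possible rational roots are divisors of -1. Testing r = -1 gives 0, so (r + 1) is a factor.
Divide: r³ + 2r² - 1 = (r + 1)(r² + r - 1).
Apply the quadratic formula to r² + r - 1 = 0: r = (-1 ± √5)/2, i.e. r ≈ 0.618 or r ≈ -1.618.

r = -1.618 or r = -1 or r = 0.618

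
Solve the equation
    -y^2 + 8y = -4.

y = -0.4721 or y = 8.4721

Rearrange to standard form: -y^2 + 8y + 4 = 0.
Discriminant: (8)^2 - 4*(-1)*4 = 80.
Quadratic formula: y = (-8 +/- sqrt(80)) / (-2).
So y = 4 - 2*sqrt(5) ~= -0.4721 or y = 4 + 2*sqrt(5) ~= 8.4721.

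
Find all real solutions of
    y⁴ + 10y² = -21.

No real solutions.

Let u = y². The equation becomes u² + 10u + 21 = 0.
Factor: (u + 7)(u + 3) = 0, so u = -7 or u = -3.
y² = -7 < 0 has no real solution.
y² = -3 < 0 has no real solution.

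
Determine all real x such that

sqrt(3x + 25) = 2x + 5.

Square both sides: 3x + 25 = (2x + 5)^2.
Expand and rearrange: 4x^2 + 17x = 0.
Solving gives x = 0 or x = -4.25.
Check each candidate in the original equation:
  x = 0: sqrt(25) = 5, while 2x + 5 = 5 — valid.
  x = -4.25: sqrt(12.25) = 3.5, while 2x + 5 = -3.5 — extraneous.

x = 0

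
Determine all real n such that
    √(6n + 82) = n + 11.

Square both sides: 6n + 82 = (n + 11)².
Expand and rearrange: n² + 16n + 39 = 0.
Solving gives n = -3 or n = -13.
Check each candidate in the original equation:
  n = -3: √(64) = 8, while n + 11 = 8 — valid.
  n = -13: √(4) = 2, while n + 11 = -2 — extraneous.

n = -3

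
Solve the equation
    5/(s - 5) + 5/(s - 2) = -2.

Multiply both sides by (s - 5)(s - 2):
5(s - 2) + 5(s - 5) = -2(s - 5)(s - 2).
Expand and collect terms: -2s² + 4s + 15 = 0.
By the quadratic formula, s = (-4 ± √136) / -4, so s ≈ -1.9155 or s ≈ 3.9155.
Neither value makes a denominator zero (s ≠ 5, s ≠ 2), so both are valid.

s = -1.9155 or s = 3.9155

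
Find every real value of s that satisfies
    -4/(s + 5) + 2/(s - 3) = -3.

s = -3.5147 or s = 2.1813

Multiply both sides by (s + 5)(s - 3):
-4(s - 3) + 2(s + 5) = -3(s + 5)(s - 3).
Expand and collect terms: -3s² - 4s + 23 = 0.
By the quadratic formula, s = (4 ± √292) / -6, so s ≈ -3.5147 or s ≈ 2.1813.
Neither value makes a denominator zero (s ≠ -5, s ≠ 3), so both are valid.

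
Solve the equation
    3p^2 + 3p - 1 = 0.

Discriminant: (3)^2 - 4*3*(-1) = 21.
Quadratic formula: p = (-3 +/- sqrt(21)) / 6.
So p = -1/2 + sqrt(21)/6 ~= 0.2638 or p = -sqrt(21)/6 - 1/2 ~= -1.2638.

p = -1.2638 or p = 0.2638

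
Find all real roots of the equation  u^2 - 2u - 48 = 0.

Factor: (u - 8)(u + 6) = 0.
So u = 8 or u = -6.

u = -6 or u = 8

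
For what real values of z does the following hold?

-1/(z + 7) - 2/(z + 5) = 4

z = -7.3187 or z = -5.4313

Multiply both sides by (z + 7)(z + 5):
-(z + 5) - 2(z + 7) = 4(z + 7)(z + 5).
Expand and collect terms: 4z^2 + 51z + 159 = 0.
By the quadratic formula, z = (-51 +/- sqrt(57)) / 8, so z ~= -5.4313 or z ~= -7.3187.
Neither value makes a denominator zero (z != -7, z != -5), so both are valid.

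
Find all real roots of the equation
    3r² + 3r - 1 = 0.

Discriminant: (3)² − 4·3·(-1) = 21.
Quadratic formula: r = (-3 ± √21) / 6.
So r = -1/2 + √(21)/6 ≈ 0.2638 or r = -√(21)/6 - 1/2 ≈ -1.2638.

r = -1.2638 or r = 0.2638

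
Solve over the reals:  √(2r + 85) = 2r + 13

r = -2

Square both sides: 2r + 85 = (2r + 13)².
Expand and rearrange: 4r² + 50r + 84 = 0.
Solving gives r = -2 or r = -10.5.
Check each candidate in the original equation:
  r = -2: √(81) = 9, while 2r + 13 = 9 — valid.
  r = -10.5: √(64) = 8, while 2r + 13 = -8 — extraneous.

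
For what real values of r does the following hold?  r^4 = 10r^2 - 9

r = -3 or r = -1 or r = 1 or r = 3

Let u = r^2. The equation becomes u^2 - 10u + 9 = 0.
Factor: (u - 1)(u - 9) = 0, so u = 1 or u = 9.
r^2 = 1 gives r = +/-1.
r^2 = 9 gives r = +/-3.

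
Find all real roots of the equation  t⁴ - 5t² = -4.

Let u = t². The equation becomes u² - 5u + 4 = 0.
Factor: (u - 1)(u - 4) = 0, so u = 1 or u = 4.
t² = 1 gives t = ±1.
t² = 4 gives t = ±2.

t = -2 or t = -1 or t = 1 or t = 2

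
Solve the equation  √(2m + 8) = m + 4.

m = -4 or m = -2

Square both sides: 2m + 8 = (m + 4)².
Expand and rearrange: m² + 6m + 8 = 0.
Solving gives m = -2 or m = -4.
Check each candidate in the original equation:
  m = -2: √(4) = 2, while m + 4 = 2 — valid.
  m = -4: √(0) = 0, while m + 4 = 0 — valid.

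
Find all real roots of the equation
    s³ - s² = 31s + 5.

s = -5 or s = -0.1623 or s = 6.1623

Rearrange: s³ - s² - 31s - 5 = 0.
Possible rational roots are divisors of -5. Testing s = -5 gives 0, so (s + 5) is a factor.
Divide: s³ - s² - 31s - 5 = (s + 5)(s² - 6s - 1).
Apply the quadratic formula to s² - 6s - 1 = 0: s = (6 ± √40)/2, i.e. s ≈ 6.1623 or s ≈ -0.1623.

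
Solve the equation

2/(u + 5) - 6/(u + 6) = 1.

Multiply both sides by (u + 5)(u + 6):
2(u + 6) - 6(u + 5) = (u + 5)(u + 6).
Expand and collect terms: u^2 + 15u + 48 = 0.
By the quadratic formula, u = (-15 +/- sqrt(33)) / 2, so u ~= -4.6277 or u ~= -10.3723.
Neither value makes a denominator zero (u != -5, u != -6), so both are valid.

u = -10.3723 or u = -4.6277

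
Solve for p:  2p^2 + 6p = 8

p = -4 or p = 1

Bring every term to one side: 2p^2 + 6p - 8 = 0.
Factor: 2(p + 4)(p - 1) = 0.
So p = -4 or p = 1.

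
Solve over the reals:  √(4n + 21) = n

n = 7

Square both sides: 4n + 21 = (n)².
Expand and rearrange: n² - 4n - 21 = 0.
Solving gives n = 7 or n = -3.
Check each candidate in the original equation:
  n = 7: √(49) = 7, while n = 7 — valid.
  n = -3: √(9) = 3, while n = -3 — extraneous.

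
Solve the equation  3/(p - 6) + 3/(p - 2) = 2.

p = 3 or p = 8

Multiply both sides by (p - 6)(p - 2):
3(p - 2) + 3(p - 6) = 2(p - 6)(p - 2).
Expand and collect terms: 2p² - 22p + 48 = 0.
Factor or apply the quadratic formula: p = 8 or p = 3.
Neither value makes a denominator zero (p ≠ 6, p ≠ 2), so both are valid.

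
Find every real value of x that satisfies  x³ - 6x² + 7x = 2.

x = 0.4384 or x = 1 or x = 4.5616

Rearrange: x³ - 6x² + 7x - 2 = 0.
Possible rational roots are divisors of -2. Testing x = 1 gives 0, so (x - 1) is a factor.
Divide: x³ - 6x² + 7x - 2 = (x - 1)(x² - 5x + 2).
Apply the quadratic formula to x² - 5x + 2 = 0: x = (5 ± √17)/2, i.e. x ≈ 4.5616 or x ≈ 0.4384.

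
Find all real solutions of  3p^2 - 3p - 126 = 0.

Factor: 3(p + 6)(p - 7) = 0.
So p = -6 or p = 7.

p = -6 or p = 7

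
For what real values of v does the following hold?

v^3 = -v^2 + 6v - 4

Rearrange: v^3 + v^2 - 6v + 4 = 0.
Possible rational roots are divisors of 4. Testing v = 1 gives 0, so (v - 1) is a factor.
Divide: v^3 + v^2 - 6v + 4 = (v - 1)(v^2 + 2v - 4).
Apply the quadratic formula to v^2 + 2v - 4 = 0: v = (-2 +/- sqrt(20))/2, i.e. v ~= 1.2361 or v ~= -3.2361.

v = -3.2361 or v = 1 or v = 1.2361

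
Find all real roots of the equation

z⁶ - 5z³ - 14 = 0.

z = -1.2599 or z = 1.9129

Let u = z³. The equation becomes u² - 5u - 14 = 0.
Factor: (u - 7)(u + 2) = 0, so u = 7 or u = -2.
z³ = 7 gives z = ∛(7) ≈ 1.9129.
z³ = -2 gives z = -∛(2) ≈ -1.2599.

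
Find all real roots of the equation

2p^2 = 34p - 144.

p = 8 or p = 9

Bring every term to one side: 2p^2 - 34p + 144 = 0.
Factor: 2(p - 8)(p - 9) = 0.
So p = 8 or p = 9.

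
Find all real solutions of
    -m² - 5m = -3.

Rearrange to standard form: -m² - 5m + 3 = 0.
Discriminant: (-5)² − 4·(-1)·3 = 37.
Quadratic formula: m = (5 ± √37) / (-2).
So m = -√(37)/2 - 5/2 ≈ -5.5414 or m = -5/2 + √(37)/2 ≈ 0.5414.

m = -5.5414 or m = 0.5414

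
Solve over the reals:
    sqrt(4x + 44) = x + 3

x = 5

Square both sides: 4x + 44 = (x + 3)^2.
Expand and rearrange: x^2 + 2x - 35 = 0.
Solving gives x = 5 or x = -7.
Check each candidate in the original equation:
  x = 5: sqrt(64) = 8, while x + 3 = 8 — valid.
  x = -7: sqrt(16) = 4, while x + 3 = -4 — extraneous.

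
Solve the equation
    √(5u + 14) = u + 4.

u = -2 or u = -1

Square both sides: 5u + 14 = (u + 4)².
Expand and rearrange: u² + 3u + 2 = 0.
Solving gives u = -1 or u = -2.
Check each candidate in the original equation:
  u = -1: √(9) = 3, while u + 4 = 3 — valid.
  u = -2: √(4) = 2, while u + 4 = 2 — valid.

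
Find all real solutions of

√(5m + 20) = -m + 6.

Square both sides: 5m + 20 = (-m + 6)².
Expand and rearrange: m² - 17m + 16 = 0.
Solving gives m = 16 or m = 1.
Check each candidate in the original equation:
  m = 16: √(100) = 10, while -m + 6 = -10 — extraneous.
  m = 1: √(25) = 5, while -m + 6 = 5 — valid.

m = 1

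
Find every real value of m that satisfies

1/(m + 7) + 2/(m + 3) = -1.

Multiply both sides by (m + 7)(m + 3):
(m + 3) + 2(m + 7) = -(m + 7)(m + 3).
Expand and collect terms: -m² - 13m - 38 = 0.
By the quadratic formula, m = (13 ± √17) / -2, so m ≈ -8.5616 or m ≈ -4.4384.
Neither value makes a denominator zero (m ≠ -7, m ≠ -3), so both are valid.

m = -8.5616 or m = -4.4384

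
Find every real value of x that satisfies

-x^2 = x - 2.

Bring every term to one side: -x^2 - x + 2 = 0.
Factor: -1(x + 2)(x - 1) = 0.
So x = -2 or x = 1.

x = -2 or x = 1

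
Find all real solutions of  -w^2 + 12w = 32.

Bring every term to one side: -w^2 + 12w - 32 = 0.
Factor: -1(w - 8)(w - 4) = 0.
So w = 8 or w = 4.

w = 4 or w = 8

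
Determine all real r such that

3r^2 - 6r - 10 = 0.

Discriminant: (-6)^2 - 4*3*(-10) = 156.
Quadratic formula: r = (6 +/- sqrt(156)) / 6.
So r = 1 + sqrt(39)/3 ~= 3.0817 or r = 1 - sqrt(39)/3 ~= -1.0817.

r = -1.0817 or r = 3.0817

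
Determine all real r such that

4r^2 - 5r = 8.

Rearrange to standard form: 4r^2 - 5r - 8 = 0.
Discriminant: (-5)^2 - 4*4*(-8) = 153.
Quadratic formula: r = (5 +/- sqrt(153)) / 8.
So r = 5/8 + 3*sqrt(17)/8 ~= 2.1712 or r = 5/8 - 3*sqrt(17)/8 ~= -0.9212.

r = -0.9212 or r = 2.1712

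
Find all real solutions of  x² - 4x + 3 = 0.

Factor: (x - 3)(x - 1) = 0.
So x = 3 or x = 1.

x = 1 or x = 3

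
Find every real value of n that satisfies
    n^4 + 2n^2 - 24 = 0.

n = -2 or n = 2

Let u = n^2. The equation becomes u^2 + 2u - 24 = 0.
Factor: (u + 6)(u - 4) = 0, so u = -6 or u = 4.
n^2 = -6 < 0 has no real solution.
n^2 = 4 gives n = +/-2.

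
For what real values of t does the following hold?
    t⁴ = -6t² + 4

t = -0.7782 or t = 0.7782

Let u = t². The equation becomes u² + 6u - 4 = 0.
By the quadratic formula, u = -3 + √(13) or u = -√(13) - 3.
t² = -3 + √(13) gives t = ±√(-3 + √(13)) ≈ ±0.7782.
t² = -√(13) - 3 < 0 has no real solution.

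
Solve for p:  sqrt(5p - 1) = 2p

p = 0.25 or p = 1

Square both sides: 5p - 1 = (2p)^2.
Expand and rearrange: 4p^2 - 5p + 1 = 0.
Solving gives p = 1 or p = 0.25.
Check each candidate in the original equation:
  p = 1: sqrt(4) = 2, while 2p = 2 — valid.
  p = 0.25: sqrt(0.25) = 0.5, while 2p = 0.5 — valid.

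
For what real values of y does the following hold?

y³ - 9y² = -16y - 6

Rearrange: y³ - 9y² + 16y + 6 = 0.
Possible rational roots are divisors of 6. Testing y = 3 gives 0, so (y - 3) is a factor.
Divide: y³ - 9y² + 16y + 6 = (y - 3)(y² - 6y - 2).
Apply the quadratic formula to y² - 6y - 2 = 0: y = (6 ± √44)/2, i.e. y ≈ 6.3166 or y ≈ -0.3166.

y = -0.3166 or y = 3 or y = 6.3166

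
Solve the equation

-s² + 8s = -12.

Rearrange to standard form: -s² + 8s + 12 = 0.
Discriminant: (8)² − 4·(-1)·12 = 112.
Quadratic formula: s = (-8 ± √112) / (-2).
So s = 4 - 2·√(7) ≈ -1.2915 or s = 4 + 2·√(7) ≈ 9.2915.

s = -1.2915 or s = 9.2915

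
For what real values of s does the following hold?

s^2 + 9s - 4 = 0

Discriminant: (9)^2 - 4*1*(-4) = 97.
Quadratic formula: s = (-9 +/- sqrt(97)) / 2.
So s = -9/2 + sqrt(97)/2 ~= 0.4244 or s = -sqrt(97)/2 - 9/2 ~= -9.4244.

s = -9.4244 or s = 0.4244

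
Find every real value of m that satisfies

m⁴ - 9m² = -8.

Let u = m². The equation becomes u² - 9u + 8 = 0.
Factor: (u - 1)(u - 8) = 0, so u = 1 or u = 8.
m² = 1 gives m = ±1.
m² = 8 gives m = ±2·√(2) ≈ ±2.8284.

m = -2.8284 or m = -1 or m = 1 or m = 2.8284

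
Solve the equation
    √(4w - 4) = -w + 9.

w = 5

Square both sides: 4w - 4 = (-w + 9)².
Expand and rearrange: w² - 22w + 85 = 0.
Solving gives w = 17 or w = 5.
Check each candidate in the original equation:
  w = 17: √(64) = 8, while -w + 9 = -8 — extraneous.
  w = 5: √(16) = 4, while -w + 9 = 4 — valid.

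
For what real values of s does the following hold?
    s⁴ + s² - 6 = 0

s = -1.4142 or s = 1.4142

Let u = s². The equation becomes u² + u - 6 = 0.
Factor: (u - 2)(u + 3) = 0, so u = 2 or u = -3.
s² = 2 gives s = ±√(2) ≈ ±1.4142.
s² = -3 < 0 has no real solution.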